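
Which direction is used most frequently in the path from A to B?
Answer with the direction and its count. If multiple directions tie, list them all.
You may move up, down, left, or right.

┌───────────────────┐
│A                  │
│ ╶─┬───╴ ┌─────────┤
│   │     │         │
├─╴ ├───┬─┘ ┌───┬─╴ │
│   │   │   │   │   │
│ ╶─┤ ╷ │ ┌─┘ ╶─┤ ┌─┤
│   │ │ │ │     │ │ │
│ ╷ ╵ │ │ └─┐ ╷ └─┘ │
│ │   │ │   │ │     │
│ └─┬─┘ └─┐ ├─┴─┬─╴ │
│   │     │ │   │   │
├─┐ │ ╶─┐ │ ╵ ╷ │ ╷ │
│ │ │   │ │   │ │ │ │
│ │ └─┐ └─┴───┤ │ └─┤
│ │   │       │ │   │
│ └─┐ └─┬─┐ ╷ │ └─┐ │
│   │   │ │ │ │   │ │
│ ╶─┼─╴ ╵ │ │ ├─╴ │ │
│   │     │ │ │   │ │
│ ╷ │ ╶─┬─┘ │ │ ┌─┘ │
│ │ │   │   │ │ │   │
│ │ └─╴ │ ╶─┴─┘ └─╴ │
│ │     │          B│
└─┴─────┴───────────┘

Directions: down, right, down, left, down, right, down, right, up, up, right, down, down, down, left, down, right, down, right, right, down, down, down, left, down, right, right, right, right, right
Counts: {'down': 13, 'right': 12, 'left': 3, 'up': 2}
Most common: down (13 times)

Solution:

┌───────────────────┐
│A                  │
│ ╶─┬───╴ ┌─────────┤
│↳ ↓│     │         │
├─╴ ├───┬─┘ ┌───┬─╴ │
│↓ ↲│↱ ↓│   │   │   │
│ ╶─┤ ╷ │ ┌─┘ ╶─┤ ┌─┤
│↳ ↓│↑│↓│ │     │ │ │
│ ╷ ╵ │ │ └─┐ ╷ └─┘ │
│ │↳ ↑│↓│   │ │     │
│ └─┬─┘ └─┐ ├─┴─┬─╴ │
│   │↓ ↲  │ │   │   │
├─┐ │ ╶─┐ │ ╵ ╷ │ ╷ │
│ │ │↳ ↓│ │   │ │ │ │
│ │ └─┐ └─┴───┤ │ └─┤
│ │   │↳ → ↓  │ │   │
│ └─┐ └─┬─┐ ╷ │ └─┐ │
│   │   │ │↓│ │   │ │
│ ╶─┼─╴ ╵ │ │ ├─╴ │ │
│   │     │↓│ │   │ │
│ ╷ │ ╶─┬─┘ │ │ ┌─┘ │
│ │ │   │↓ ↲│ │ │   │
│ │ └─╴ │ ╶─┴─┘ └─╴ │
│ │     │↳ → → → → B│
└─┴─────┴───────────┘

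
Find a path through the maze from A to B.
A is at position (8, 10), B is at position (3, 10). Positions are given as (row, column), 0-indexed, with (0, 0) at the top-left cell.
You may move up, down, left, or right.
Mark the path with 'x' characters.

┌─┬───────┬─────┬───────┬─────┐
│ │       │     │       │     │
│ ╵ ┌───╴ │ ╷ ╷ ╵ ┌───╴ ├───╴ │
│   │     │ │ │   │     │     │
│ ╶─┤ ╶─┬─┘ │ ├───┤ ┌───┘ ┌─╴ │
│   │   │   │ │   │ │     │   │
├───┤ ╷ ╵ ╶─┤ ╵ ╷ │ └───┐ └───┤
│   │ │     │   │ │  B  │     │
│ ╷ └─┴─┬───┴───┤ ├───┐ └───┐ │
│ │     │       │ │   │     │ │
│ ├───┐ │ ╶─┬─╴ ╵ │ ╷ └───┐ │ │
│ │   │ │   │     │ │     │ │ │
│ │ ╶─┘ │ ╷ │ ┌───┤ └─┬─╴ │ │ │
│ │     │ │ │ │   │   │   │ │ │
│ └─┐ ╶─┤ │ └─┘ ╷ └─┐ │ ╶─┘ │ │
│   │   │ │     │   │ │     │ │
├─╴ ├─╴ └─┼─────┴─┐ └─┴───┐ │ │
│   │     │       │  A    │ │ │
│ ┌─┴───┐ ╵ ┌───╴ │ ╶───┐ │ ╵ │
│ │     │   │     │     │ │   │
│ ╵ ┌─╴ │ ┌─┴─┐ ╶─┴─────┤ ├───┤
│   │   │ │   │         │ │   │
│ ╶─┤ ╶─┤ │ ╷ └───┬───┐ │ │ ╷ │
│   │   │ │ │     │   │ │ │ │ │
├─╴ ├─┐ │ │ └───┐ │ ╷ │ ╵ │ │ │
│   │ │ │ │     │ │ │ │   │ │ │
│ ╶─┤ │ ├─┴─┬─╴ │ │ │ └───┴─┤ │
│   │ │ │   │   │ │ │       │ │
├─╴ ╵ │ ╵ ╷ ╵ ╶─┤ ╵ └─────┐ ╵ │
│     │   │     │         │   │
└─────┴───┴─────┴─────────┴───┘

Finding the shortest path from (8, 10) to (3, 10):
Path length: 39 steps
Directions: left → up → left → up → left → down → left → left → up → up → left → up → right → right → right → down → right → up → up → up → left → down → left → up → up → up → right → down → right → up → right → right → right → down → left → left → down → down → right

Solution:

┌─┬───────┬─────┬───────┬─────┐
│ │       │  x x│x x x x│     │
│ ╵ ┌───╴ │ ╷ ╷ ╵ ┌───╴ ├───╴ │
│   │     │ │x│x x│x x x│     │
│ ╶─┤ ╶─┬─┘ │ ├───┤ ┌───┘ ┌─╴ │
│   │   │   │x│x x│x│     │   │
├───┤ ╷ ╵ ╶─┤ ╵ ╷ │ └───┐ └───┤
│   │ │     │x x│x│x B  │     │
│ ╷ └─┴─┬───┴───┤ ├───┐ └───┐ │
│ │     │x x x x│x│   │     │ │
│ ├───┐ │ ╶─┬─╴ ╵ │ ╷ └───┐ │ │
│ │   │ │x x│  x x│ │     │ │ │
│ │ ╶─┘ │ ╷ │ ┌───┤ └─┬─╴ │ │ │
│ │     │ │x│ │x x│   │   │ │ │
│ └─┐ ╶─┤ │ └─┘ ╷ └─┐ │ ╶─┘ │ │
│   │   │ │x x x│x x│ │     │ │
├─╴ ├─╴ └─┼─────┴─┐ └─┴───┐ │ │
│   │     │       │x A    │ │ │
│ ┌─┴───┐ ╵ ┌───╴ │ ╶───┐ │ ╵ │
│ │     │   │     │     │ │   │
│ ╵ ┌─╴ │ ┌─┴─┐ ╶─┴─────┤ ├───┤
│   │   │ │   │         │ │   │
│ ╶─┤ ╶─┤ │ ╷ └───┬───┐ │ │ ╷ │
│   │   │ │ │     │   │ │ │ │ │
├─╴ ├─┐ │ │ └───┐ │ ╷ │ ╵ │ │ │
│   │ │ │ │     │ │ │ │   │ │ │
│ ╶─┤ │ ├─┴─┬─╴ │ │ │ └───┴─┤ │
│   │ │ │   │   │ │ │       │ │
├─╴ ╵ │ ╵ ╷ ╵ ╶─┤ ╵ └─────┐ ╵ │
│     │   │     │         │   │
└─────┴───┴─────┴─────────┴───┘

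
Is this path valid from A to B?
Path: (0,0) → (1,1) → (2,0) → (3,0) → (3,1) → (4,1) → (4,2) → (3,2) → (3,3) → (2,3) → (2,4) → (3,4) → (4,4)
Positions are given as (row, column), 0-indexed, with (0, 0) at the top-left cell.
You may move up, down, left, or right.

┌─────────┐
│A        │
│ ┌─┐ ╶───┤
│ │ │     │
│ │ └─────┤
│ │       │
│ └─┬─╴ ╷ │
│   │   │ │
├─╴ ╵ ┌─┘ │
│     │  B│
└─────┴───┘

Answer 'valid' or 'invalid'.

Checking path validity:
Result: Invalid move at step 1: cannot move from (0, 0) to (1, 1).

invalid

Correct solution:

┌─────────┐
│A        │
│ ┌─┐ ╶───┤
│↓│ │     │
│ │ └─────┤
│↓│    ↱ ↓│
│ └─┬─╴ ╷ │
│↳ ↓│↱ ↑│↓│
├─╴ ╵ ┌─┘ │
│  ↳ ↑│  B│
└─────┴───┘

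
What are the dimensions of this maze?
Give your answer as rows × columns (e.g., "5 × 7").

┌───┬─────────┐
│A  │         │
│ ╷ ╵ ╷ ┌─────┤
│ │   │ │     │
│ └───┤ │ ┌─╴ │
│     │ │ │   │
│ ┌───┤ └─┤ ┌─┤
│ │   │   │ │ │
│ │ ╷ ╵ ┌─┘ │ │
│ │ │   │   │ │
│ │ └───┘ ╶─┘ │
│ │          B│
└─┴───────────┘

Counting the maze dimensions:
Rows (vertical): 6
Columns (horizontal): 7
Dimensions: 6 × 7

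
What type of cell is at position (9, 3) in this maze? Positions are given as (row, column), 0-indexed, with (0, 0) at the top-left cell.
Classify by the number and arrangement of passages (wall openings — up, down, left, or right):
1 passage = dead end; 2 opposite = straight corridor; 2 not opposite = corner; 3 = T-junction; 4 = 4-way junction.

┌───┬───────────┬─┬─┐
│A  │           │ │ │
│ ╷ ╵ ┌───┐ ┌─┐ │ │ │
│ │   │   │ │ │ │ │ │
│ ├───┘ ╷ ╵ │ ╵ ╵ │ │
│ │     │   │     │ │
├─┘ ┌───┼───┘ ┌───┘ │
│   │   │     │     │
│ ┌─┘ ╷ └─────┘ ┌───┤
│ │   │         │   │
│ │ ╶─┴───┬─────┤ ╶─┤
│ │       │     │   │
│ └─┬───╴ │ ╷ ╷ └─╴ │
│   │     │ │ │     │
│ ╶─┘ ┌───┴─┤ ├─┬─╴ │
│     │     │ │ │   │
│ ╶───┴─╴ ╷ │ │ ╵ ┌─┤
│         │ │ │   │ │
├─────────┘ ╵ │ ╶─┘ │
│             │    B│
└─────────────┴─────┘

Checking cell at (9, 3):
Number of passages: 2
Cell type: straight corridor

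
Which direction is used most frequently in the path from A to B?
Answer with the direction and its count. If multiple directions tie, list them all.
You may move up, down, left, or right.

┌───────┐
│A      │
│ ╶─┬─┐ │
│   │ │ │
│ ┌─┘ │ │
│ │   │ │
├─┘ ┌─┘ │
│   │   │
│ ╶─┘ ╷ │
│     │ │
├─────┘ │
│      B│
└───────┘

Directions: right, right, right, down, down, down, down, down
Counts: {'right': 3, 'down': 5}
Most common: down (5 times)

Solution:

┌───────┐
│A → → ↓│
│ ╶─┬─┐ │
│   │ │↓│
│ ┌─┘ │ │
│ │   │↓│
├─┘ ┌─┘ │
│   │  ↓│
│ ╶─┘ ╷ │
│     │↓│
├─────┘ │
│      B│
└───────┘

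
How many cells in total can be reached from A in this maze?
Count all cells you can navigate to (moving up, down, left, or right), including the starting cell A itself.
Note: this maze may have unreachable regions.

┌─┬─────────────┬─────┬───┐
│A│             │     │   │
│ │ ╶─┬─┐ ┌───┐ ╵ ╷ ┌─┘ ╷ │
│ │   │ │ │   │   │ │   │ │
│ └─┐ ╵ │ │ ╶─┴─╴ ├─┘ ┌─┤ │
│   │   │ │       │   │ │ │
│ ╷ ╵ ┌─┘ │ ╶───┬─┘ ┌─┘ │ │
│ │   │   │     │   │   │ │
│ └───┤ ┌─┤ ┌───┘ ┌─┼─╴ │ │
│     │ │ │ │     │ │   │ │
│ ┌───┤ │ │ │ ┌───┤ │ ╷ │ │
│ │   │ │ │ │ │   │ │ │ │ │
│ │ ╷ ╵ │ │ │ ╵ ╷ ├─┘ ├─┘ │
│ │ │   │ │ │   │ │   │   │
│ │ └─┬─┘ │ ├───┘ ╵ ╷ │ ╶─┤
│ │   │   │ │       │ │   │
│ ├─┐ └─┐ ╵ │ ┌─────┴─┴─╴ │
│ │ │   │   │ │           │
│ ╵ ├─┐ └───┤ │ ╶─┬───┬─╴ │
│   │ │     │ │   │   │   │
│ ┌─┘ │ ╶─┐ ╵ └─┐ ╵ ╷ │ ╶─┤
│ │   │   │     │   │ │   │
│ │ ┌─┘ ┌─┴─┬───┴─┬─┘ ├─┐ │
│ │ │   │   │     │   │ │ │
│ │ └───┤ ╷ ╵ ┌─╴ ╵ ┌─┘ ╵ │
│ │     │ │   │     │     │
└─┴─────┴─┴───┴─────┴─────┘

Using BFS/flood-fill to find all reachable cells from A:
Maze size: 13 × 13 = 169 total cells
9 cell(s) are walled off and cannot be reached from A.
Reachable cells: 160

Reachable region (· marks reachable cells):

┌─┬─────────────┬─────┬───┐
│A│· · · · · · ·│· · ·│· ·│
│ │ ╶─┬─┐ ┌───┐ ╵ ╷ ┌─┘ ╷ │
│·│· ·│·│·│· ·│· ·│·│· ·│·│
│ └─┐ ╵ │ │ ╶─┴─╴ ├─┘ ┌─┤ │
│· ·│· ·│·│· · · ·│· ·│·│·│
│ ╷ ╵ ┌─┘ │ ╶───┬─┘ ┌─┘ │ │
│·│· ·│· ·│· · ·│· ·│· ·│·│
│ └───┤ ┌─┤ ┌───┘ ┌─┼─╴ │ │
│· · ·│·│·│·│· · ·│ │· ·│·│
│ ┌───┤ │ │ │ ┌───┤ │ ╷ │ │
│·│· ·│·│·│·│·│· ·│ │·│·│·│
│ │ ╷ ╵ │ │ │ ╵ ╷ ├─┘ ├─┘ │
│·│·│· ·│·│·│· ·│·│· ·│· ·│
│ │ └─┬─┘ │ ├───┘ ╵ ╷ │ ╶─┤
│·│· ·│· ·│·│· · · ·│·│· ·│
│ ├─┐ └─┐ ╵ │ ┌─────┴─┴─╴ │
│·│·│· ·│· ·│·│· · · · · ·│
│ ╵ ├─┐ └───┤ │ ╶─┬───┬─╴ │
│· ·│ │· · ·│·│· ·│· ·│· ·│
│ ┌─┘ │ ╶─┐ ╵ └─┐ ╵ ╷ │ ╶─┤
│·│   │· ·│· · ·│· ·│·│· ·│
│ │ ┌─┘ ┌─┴─┬───┴─┬─┘ ├─┐ │
│·│ │· ·│· ·│· · ·│· ·│·│·│
│ │ └───┤ ╷ ╵ ┌─╴ ╵ ┌─┘ ╵ │
│·│     │·│· ·│· · ·│· · ·│
└─┴─────┴─┴───┴─────┴─────┘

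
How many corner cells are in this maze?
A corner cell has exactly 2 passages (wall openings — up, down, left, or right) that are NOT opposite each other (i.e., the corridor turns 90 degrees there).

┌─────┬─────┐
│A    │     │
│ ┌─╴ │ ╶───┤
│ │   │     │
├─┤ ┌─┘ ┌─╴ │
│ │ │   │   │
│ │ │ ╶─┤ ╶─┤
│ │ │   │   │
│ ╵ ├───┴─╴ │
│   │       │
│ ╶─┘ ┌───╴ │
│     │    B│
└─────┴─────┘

Counting corner cells (2 non-opposite passages):
Total corners: 18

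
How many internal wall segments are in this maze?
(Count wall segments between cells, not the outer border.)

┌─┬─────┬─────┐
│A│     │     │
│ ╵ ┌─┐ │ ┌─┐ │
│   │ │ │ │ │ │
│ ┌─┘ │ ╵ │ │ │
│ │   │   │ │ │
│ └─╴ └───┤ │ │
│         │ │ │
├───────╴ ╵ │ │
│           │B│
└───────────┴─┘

Counting internal wall segments:
Total internal walls: 24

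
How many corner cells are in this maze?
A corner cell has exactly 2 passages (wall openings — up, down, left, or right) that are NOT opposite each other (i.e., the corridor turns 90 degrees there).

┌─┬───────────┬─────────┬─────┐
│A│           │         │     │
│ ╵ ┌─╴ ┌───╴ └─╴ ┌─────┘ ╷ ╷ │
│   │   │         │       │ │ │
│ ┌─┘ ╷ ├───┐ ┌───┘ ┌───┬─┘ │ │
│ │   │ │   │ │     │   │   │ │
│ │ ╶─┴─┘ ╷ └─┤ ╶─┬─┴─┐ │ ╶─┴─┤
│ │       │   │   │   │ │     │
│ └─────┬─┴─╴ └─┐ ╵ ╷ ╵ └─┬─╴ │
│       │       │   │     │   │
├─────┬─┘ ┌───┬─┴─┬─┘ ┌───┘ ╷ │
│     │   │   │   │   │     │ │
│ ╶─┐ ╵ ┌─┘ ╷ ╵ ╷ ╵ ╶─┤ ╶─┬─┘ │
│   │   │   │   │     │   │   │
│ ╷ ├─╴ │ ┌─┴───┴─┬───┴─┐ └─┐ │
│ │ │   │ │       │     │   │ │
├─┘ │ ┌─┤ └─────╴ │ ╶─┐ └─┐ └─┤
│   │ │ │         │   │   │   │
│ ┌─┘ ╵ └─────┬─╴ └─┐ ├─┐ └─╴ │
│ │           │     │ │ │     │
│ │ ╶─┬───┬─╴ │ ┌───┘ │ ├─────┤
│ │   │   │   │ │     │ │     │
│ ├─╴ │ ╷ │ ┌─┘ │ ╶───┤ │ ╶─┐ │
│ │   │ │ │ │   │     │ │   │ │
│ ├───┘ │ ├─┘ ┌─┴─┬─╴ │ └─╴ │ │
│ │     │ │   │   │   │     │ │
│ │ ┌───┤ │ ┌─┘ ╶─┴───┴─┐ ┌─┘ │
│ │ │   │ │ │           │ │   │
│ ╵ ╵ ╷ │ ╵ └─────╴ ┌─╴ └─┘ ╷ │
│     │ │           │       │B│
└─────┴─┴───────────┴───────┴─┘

Counting corner cells (2 non-opposite passages):
Total corners: 109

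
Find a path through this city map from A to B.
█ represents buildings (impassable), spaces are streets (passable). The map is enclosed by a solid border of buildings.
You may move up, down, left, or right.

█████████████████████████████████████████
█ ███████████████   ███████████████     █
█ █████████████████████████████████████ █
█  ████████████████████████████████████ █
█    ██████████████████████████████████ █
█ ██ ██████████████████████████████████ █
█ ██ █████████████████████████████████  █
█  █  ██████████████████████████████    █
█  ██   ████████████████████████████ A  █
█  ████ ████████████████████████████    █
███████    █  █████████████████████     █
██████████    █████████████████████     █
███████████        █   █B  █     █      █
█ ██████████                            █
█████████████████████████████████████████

Finding the shortest path from A to B:
Movement: cardinal only
Path length: 19 steps
Directions: down → down → down → down → down → left → left → left → left → left → left → left → left → left → left → left → up → left → left

Solution:

█████████████████████████████████████████
█ ███████████████   ███████████████     █
█ █████████████████████████████████████ █
█  ████████████████████████████████████ █
█    ██████████████████████████████████ █
█ ██ ██████████████████████████████████ █
█ ██ █████████████████████████████████  █
█  █  ██████████████████████████████    █
█  ██   ████████████████████████████ A  █
█  ████ ████████████████████████████ ↓  █
███████    █  █████████████████████  ↓  █
██████████    █████████████████████  ↓  █
███████████        █   █B←↰█     █   ↓  █
█ ██████████              ↑←←←←←←←←←←↲  █
█████████████████████████████████████████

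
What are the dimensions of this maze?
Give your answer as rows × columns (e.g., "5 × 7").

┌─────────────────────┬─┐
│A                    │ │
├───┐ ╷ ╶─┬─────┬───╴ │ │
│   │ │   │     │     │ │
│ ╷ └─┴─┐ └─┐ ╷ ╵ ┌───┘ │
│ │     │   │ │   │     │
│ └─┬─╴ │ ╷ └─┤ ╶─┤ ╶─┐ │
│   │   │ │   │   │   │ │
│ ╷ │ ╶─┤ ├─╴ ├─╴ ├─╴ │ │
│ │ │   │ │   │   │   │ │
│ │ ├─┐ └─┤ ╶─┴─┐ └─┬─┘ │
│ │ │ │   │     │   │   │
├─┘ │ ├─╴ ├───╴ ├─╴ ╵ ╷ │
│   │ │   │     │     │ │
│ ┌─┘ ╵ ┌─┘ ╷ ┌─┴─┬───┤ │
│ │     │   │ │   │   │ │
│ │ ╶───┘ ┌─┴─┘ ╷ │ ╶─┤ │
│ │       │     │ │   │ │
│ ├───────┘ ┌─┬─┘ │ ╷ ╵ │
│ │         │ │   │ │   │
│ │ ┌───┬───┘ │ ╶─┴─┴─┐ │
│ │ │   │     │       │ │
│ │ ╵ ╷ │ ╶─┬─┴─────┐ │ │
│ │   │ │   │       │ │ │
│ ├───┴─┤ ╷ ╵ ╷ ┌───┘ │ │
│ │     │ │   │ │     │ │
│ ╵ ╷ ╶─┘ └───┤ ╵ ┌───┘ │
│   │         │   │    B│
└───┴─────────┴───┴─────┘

Counting the maze dimensions:
Rows (vertical): 14
Columns (horizontal): 12
Dimensions: 14 × 12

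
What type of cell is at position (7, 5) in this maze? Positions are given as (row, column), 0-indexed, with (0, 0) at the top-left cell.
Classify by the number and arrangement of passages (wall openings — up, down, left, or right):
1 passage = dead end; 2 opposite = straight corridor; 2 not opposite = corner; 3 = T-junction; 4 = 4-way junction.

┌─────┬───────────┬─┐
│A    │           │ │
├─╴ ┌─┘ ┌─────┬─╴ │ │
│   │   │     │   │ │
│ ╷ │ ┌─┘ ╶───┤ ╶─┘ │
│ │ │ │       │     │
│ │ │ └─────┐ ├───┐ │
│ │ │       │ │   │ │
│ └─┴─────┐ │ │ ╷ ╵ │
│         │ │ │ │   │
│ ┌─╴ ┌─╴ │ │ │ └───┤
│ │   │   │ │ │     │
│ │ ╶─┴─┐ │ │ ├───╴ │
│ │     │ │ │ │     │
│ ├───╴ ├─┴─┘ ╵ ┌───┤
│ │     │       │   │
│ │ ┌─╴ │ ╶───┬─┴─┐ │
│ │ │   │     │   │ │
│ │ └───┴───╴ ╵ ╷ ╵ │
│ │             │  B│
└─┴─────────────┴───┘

Checking cell at (7, 5):
Number of passages: 2
Cell type: straight corridor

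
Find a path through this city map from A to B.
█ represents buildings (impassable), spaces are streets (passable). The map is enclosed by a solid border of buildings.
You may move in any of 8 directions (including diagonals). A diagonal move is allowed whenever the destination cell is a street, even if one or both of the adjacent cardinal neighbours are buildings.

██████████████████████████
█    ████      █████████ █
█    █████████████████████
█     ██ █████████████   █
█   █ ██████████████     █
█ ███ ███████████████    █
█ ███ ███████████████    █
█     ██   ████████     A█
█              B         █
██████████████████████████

Finding the shortest path from A to B:
Movement: 8-directional
Path length: 9 steps
Directions: left → left → left → left → left → down-left → left → left → left

Solution:

██████████████████████████
█    ████      █████████ █
█    █████████████████████
█     ██ █████████████   █
█   █ ██████████████     █
█ ███ ███████████████    █
█ ███ ███████████████    █
█     ██   ████████↙←←←←A█
█              B←←←      █
██████████████████████████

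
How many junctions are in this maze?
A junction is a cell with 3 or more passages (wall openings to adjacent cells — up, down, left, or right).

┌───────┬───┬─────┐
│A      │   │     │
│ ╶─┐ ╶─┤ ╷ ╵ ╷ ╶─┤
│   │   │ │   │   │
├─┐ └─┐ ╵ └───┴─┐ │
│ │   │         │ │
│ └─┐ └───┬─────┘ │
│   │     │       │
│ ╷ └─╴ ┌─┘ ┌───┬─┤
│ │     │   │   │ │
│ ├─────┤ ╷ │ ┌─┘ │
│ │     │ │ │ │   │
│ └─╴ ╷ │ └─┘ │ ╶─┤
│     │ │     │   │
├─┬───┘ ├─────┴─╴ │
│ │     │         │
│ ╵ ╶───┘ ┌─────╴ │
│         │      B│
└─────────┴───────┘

Checking each cell for number of passages:

Junctions found (3+ passages):
  (0, 2): 3 passages
  (0, 7): 3 passages
  (2, 4): 3 passages
  (3, 0): 3 passages
  (3, 3): 3 passages
  (4, 5): 3 passages
  (5, 2): 3 passages
  (7, 8): 3 passages
  (8, 1): 3 passages
Total junctions: 9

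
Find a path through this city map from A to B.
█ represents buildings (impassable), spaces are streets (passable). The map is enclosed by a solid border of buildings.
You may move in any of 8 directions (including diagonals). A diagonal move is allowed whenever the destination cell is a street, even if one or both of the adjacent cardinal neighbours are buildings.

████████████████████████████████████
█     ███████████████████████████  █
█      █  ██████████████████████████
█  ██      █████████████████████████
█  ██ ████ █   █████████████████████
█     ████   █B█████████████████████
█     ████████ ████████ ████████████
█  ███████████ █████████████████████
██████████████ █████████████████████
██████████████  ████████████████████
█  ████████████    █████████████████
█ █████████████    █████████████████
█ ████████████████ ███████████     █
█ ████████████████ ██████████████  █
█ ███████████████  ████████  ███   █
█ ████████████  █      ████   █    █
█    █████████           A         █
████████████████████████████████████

Finding the shortest path from A to B:
Movement: 8-directional
Path length: 16 steps
Directions: left → left → left → left → left → up-left → up-left → up → up → up-left → up-left → up-left → up-left → up → up → up

Solution:

████████████████████████████████████
█     ███████████████████████████  █
█      █  ██████████████████████████
█  ██      █████████████████████████
█  ██ ████ █   █████████████████████
█     ████   █B█████████████████████
█     ████████↑████████ ████████████
█  ███████████↑█████████████████████
██████████████↑█████████████████████
██████████████ ↖████████████████████
█  ████████████ ↖  █████████████████
█ █████████████  ↖ █████████████████
█ ████████████████↖███████████     █
█ ████████████████↑██████████████  █
█ ███████████████ ↑████████  ███   █
█ ████████████  █  ↖   ████   █    █
█    █████████      ↖←←←←A         █
████████████████████████████████████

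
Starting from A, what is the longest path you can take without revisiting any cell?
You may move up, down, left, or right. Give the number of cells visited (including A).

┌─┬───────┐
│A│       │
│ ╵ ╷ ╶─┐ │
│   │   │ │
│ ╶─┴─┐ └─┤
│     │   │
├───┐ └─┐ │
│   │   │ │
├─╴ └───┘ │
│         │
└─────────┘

Finding longest simple path using DFS:
Start: (0, 0)
Longest path visits 16 cells
Path: A → down → right → up → right → down → right → down → right → down → down → left → left → left → up → left

Solution:

┌─┬───────┐
│A│↱ ↓    │
│ ╵ ╷ ╶─┐ │
│↳ ↑│↳ ↓│ │
│ ╶─┴─┐ └─┤
│     │↳ ↓│
├───┐ └─┐ │
│B ↰│   │↓│
├─╴ └───┘ │
│  ↑ ← ← ↲│
└─────────┘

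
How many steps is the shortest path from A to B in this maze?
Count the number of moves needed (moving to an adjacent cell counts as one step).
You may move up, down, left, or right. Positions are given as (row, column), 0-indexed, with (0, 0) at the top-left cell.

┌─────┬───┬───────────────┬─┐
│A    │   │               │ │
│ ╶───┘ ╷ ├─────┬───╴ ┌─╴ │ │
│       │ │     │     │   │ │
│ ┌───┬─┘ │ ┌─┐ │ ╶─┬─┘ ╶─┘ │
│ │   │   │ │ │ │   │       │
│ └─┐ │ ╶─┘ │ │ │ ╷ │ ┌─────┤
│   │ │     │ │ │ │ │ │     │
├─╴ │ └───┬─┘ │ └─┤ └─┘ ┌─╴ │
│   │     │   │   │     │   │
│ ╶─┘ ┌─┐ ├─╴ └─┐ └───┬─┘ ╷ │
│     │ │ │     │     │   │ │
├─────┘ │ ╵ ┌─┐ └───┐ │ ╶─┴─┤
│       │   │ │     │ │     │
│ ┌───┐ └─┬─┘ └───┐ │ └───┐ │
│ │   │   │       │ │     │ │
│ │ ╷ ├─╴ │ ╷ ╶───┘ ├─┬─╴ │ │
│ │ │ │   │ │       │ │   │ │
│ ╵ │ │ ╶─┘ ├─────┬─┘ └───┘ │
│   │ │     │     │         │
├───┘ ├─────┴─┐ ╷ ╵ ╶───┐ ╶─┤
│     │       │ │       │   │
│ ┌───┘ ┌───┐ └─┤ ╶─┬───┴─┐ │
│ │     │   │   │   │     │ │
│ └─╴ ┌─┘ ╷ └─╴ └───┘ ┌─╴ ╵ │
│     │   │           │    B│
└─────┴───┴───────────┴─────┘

Using BFS to find shortest path:
Start: (0, 0), End: (12, 13)
Path found:
(0,0) → (1,0) → (2,0) → (3,0) → (3,1) → (4,1) → (4,0) → (5,0) → (5,1) → (5,2) → (4,2) → (4,3) → (4,4) → (5,4) → (6,4) → (6,5) → (5,5) → (5,6) → (5,7) → (6,7) → (6,8) → (6,9) → (7,9) → (8,9) → (8,8) → (8,7) → (8,6) → (7,6) → (7,5) → (8,5) → (9,5) → (9,4) → (9,3) → (8,3) → (8,4) → (7,4) → (7,3) → (6,3) → (6,2) → (6,1) → (6,0) → (7,0) → (8,0) → (9,0) → (9,1) → (8,1) → (7,1) → (7,2) → (8,2) → (9,2) → (10,2) → (10,1) → (10,0) → (11,0) → (12,0) → (12,1) → (12,2) → (11,2) → (11,3) → (10,3) → (10,4) → (10,5) → (10,6) → (11,6) → (11,7) → (12,7) → (12,8) → (12,9) → (12,10) → (11,10) → (11,11) → (11,12) → (12,12) → (12,13)
Number of steps: 73

Solution:

┌─────┬───┬───────────────┬─┐
│A    │   │               │ │
│ ╶───┘ ╷ ├─────┬───╴ ┌─╴ │ │
│↓      │ │     │     │   │ │
│ ┌───┬─┘ │ ┌─┐ │ ╶─┬─┘ ╶─┘ │
│↓│   │   │ │ │ │   │       │
│ └─┐ │ ╶─┘ │ │ │ ╷ │ ┌─────┤
│↳ ↓│ │     │ │ │ │ │ │     │
├─╴ │ └───┬─┘ │ └─┤ └─┘ ┌─╴ │
│↓ ↲│↱ → ↓│   │   │     │   │
│ ╶─┘ ┌─┐ ├─╴ └─┐ └───┬─┘ ╷ │
│↳ → ↑│ │↓│↱ → ↓│     │   │ │
├─────┘ │ ╵ ┌─┐ └───┐ │ ╶─┴─┤
│↓ ← ← ↰│↳ ↑│ │↳ → ↓│ │     │
│ ┌───┐ └─┬─┘ └───┐ │ └───┐ │
│↓│↱ ↓│↑ ↰│↓ ↰    │↓│     │ │
│ │ ╷ ├─╴ │ ╷ ╶───┘ ├─┬─╴ │ │
│↓│↑│↓│↱ ↑│↓│↑ ← ← ↲│ │   │ │
│ ╵ │ │ ╶─┘ ├─────┬─┘ └───┘ │
│↳ ↑│↓│↑ ← ↲│     │         │
├───┘ ├─────┴─┐ ╷ ╵ ╶───┐ ╶─┤
│↓ ← ↲│↱ → → ↓│ │       │   │
│ ┌───┘ ┌───┐ └─┤ ╶─┬───┴─┐ │
│↓│  ↱ ↑│   │↳ ↓│   │↱ → ↓│ │
│ └─╴ ┌─┘ ╷ └─╴ └───┘ ┌─╴ ╵ │
│↳ → ↑│   │    ↳ → → ↑│  ↳ B│
└─────┴───┴───────────┴─────┘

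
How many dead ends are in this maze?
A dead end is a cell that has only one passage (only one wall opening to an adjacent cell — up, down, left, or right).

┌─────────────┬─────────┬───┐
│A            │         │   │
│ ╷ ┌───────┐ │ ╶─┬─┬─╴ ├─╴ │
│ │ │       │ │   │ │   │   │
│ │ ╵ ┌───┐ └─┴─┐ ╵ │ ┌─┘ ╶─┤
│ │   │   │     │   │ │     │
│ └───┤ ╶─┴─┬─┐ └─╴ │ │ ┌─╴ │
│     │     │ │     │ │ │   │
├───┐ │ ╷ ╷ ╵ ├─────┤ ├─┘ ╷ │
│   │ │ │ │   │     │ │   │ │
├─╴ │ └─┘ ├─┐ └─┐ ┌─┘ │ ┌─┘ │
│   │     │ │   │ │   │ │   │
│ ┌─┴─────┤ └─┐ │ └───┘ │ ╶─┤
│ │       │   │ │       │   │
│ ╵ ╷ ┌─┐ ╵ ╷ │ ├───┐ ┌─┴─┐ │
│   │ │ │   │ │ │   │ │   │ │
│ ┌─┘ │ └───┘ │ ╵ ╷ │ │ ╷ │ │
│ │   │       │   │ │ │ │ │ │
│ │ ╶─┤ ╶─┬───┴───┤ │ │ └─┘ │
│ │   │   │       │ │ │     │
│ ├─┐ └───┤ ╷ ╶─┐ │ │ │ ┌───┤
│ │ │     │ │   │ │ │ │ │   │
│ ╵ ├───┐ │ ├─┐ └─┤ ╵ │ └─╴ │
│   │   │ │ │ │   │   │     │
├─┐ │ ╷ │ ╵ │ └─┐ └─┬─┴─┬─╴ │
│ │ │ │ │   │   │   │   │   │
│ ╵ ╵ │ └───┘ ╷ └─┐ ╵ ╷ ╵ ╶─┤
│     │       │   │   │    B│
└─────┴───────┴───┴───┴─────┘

Checking each cell for number of passages:

Dead ends found at positions:
  (0, 12)
  (1, 6)
  (1, 9)
  (2, 4)
  (3, 6)
  (3, 11)
  (4, 0)
  (4, 3)
  (4, 7)
  (4, 9)
  (5, 5)
  (5, 9)
  (7, 3)
  (8, 12)
  (9, 4)
  (10, 1)
  (10, 8)
  (10, 12)
  (11, 6)
  (12, 0)
  (13, 8)
  (13, 13)
Total dead ends: 22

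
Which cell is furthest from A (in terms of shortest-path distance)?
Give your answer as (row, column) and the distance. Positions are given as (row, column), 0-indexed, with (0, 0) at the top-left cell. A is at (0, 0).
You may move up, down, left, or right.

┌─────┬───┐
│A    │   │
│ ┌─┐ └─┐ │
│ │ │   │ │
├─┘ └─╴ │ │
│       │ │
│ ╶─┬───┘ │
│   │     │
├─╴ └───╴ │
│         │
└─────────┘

Computing BFS distances from A to all cells:
Furthest cell: (0, 3)
Distance: 19 steps

Path from A to the furthest cell:

┌─────┬───┐
│A → ↓│B ↰│
│ ┌─┐ └─┐ │
│ │ │↳ ↓│↑│
├─┘ └─╴ │ │
│↓ ← ← ↲│↑│
│ ╶─┬───┘ │
│↳ ↓│    ↑│
├─╴ └───╴ │
│  ↳ → → ↑│
└─────────┘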